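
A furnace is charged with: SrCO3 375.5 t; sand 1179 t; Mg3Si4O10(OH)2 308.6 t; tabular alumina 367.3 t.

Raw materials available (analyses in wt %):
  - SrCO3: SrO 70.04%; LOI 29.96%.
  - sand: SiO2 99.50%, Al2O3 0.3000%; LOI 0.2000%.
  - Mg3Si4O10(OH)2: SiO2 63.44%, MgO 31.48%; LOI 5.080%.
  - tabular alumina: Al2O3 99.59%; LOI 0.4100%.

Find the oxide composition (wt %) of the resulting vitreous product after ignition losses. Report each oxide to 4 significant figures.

Glass mass = 2098 t (batch 2230 − LOI 132.0).
Composition: SrO 12.53%, SiO2 65.24%, MgO 4.630%, Al2O3 17.60%

All internal work carries full float precision through every step. In-progress results are printed, rounded to four significant digits, across the worked steps; a single rounding yields every reported figure — the derived quantities, including totals, the four compositions, glass mass, ignition loss, yield, are computed starting from the weights for 2098 t of glass at full precision as they appear in question or answer.
Delivered oxide masses:
  SrO: 375.5·0.7004 = 263.0 t
  SiO2: 1179·0.9950 + 308.6·0.6344 = 1369 t
  MgO: 308.6·0.3148 = 97.15 t
  Al2O3: 1179·0.003000 + 367.3·0.9959 = 369.3 t
LOI: 375.5·0.2996 + 1179·0.002000 + 308.6·0.05080 + 367.3·0.004100 = 132.0 t
Net of LOI, the glass mass = 2230 − 132.0 = 2098 t (= Σ oxide masses)
wt % = oxide mass / glass mass × 100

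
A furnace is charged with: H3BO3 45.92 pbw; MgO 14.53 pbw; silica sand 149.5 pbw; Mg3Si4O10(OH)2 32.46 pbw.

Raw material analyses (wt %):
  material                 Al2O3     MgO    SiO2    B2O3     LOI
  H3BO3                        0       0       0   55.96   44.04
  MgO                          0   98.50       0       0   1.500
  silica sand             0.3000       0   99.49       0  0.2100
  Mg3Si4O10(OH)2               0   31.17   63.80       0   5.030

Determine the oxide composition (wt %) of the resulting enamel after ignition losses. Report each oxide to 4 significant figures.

Glass mass = 220.0 pbw (batch 242.4 − LOI 22.39).
Composition: Al2O3 0.2038%, MgO 11.10%, SiO2 77.01%, B2O3 11.68%

In-progress results are displayed, rounded to 4 significant figures, between the steps — each numeric step holds full precision at each step; each reported figure includes exactly one rounding — the derived quantities, including net glass mass, the totals, ignition loss, the four compositions, yield, are rebuilt starting from the weights at 220.0 pbw of glass at full float precision, as quoted within the problem or the answer.
Oxide masses out of the charge:
  Al2O3: 149.5·0.003000 = 0.4485 pbw
  MgO: 14.53·0.9850 + 32.46·0.3117 = 24.43 pbw
  SiO2: 149.5·0.9949 + 32.46·0.6380 = 169.4 pbw
  B2O3: 45.92·0.5596 = 25.70 pbw
LOI: 45.92·0.4404 + 14.53·0.01500 + 149.5·0.002100 + 32.46·0.05030 = 22.39 pbw
batch − LOI leaves glass = 242.4 − 22.39 = 220.0 pbw (= the summed oxide contributions)
percent by weight: oxide/glass ×100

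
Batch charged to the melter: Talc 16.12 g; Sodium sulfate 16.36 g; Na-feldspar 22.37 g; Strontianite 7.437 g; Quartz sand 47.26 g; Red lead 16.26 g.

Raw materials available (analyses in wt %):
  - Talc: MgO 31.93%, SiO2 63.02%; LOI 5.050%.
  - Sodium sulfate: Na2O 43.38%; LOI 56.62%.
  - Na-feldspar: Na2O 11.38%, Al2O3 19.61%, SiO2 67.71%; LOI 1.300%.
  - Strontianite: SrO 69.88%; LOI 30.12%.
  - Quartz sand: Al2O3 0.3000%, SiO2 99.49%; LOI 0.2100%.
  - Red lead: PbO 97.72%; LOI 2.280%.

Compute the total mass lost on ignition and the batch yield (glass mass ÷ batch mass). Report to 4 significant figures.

LOI loss = 13.08 g; glass = 112.7 g; yield = 89.60%

In-progress results are shown rounded to 4 significant digits in the printout. The working math carries full precision through every step; each reported value is rounded exactly once — derived quantities, including the yield, glass mass, the six compositions, LOI, totals, are recomputed from the weighed amounts at 112.7 g of glass in exact precision exactly as shown in the problem or the answer.
Per-material ignition loss:
  Talc: 16.12 × 0.05050 = 0.8141 g
  Sodium sulfate: 16.36 × 0.5662 = 9.263 g
  Na-feldspar: 22.37 × 0.01300 = 0.2908 g
  Strontianite: 7.437 × 0.3012 = 2.240 g
  Quartz sand: 47.26 × 0.002100 = 0.09925 g
  Red lead: 16.26 × 0.02280 = 0.3707 g
Total LOI = 13.08 g
Glass = batch − LOI = 125.8 − 13.08 = 112.7 g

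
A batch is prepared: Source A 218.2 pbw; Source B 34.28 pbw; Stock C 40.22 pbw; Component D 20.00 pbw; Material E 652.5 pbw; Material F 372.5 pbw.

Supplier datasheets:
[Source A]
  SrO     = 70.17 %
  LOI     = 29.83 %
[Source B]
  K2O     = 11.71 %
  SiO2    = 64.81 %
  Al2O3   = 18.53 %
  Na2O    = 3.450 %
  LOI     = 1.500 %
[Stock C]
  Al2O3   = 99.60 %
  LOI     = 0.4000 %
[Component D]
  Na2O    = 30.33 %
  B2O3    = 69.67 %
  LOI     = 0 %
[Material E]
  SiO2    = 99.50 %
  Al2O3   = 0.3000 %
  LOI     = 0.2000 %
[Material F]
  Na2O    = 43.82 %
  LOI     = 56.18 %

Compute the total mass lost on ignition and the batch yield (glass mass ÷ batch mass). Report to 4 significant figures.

LOI loss = 276.3 pbw; glass = 1061 pbw; yield = 79.34%

Intermediates are printed rounded to four significant digits between the steps — the working math maintains exact precision from start to finish; every reported figure sees exactly one rounding; derived quantities, including glass mass, the six compositions, the totals, yield, LOI, are computed starting from the weights for 1061 pbw of glass in full float precision as set out in question or answer.
LOI of each material in turn:
  Source A: 218.2 × 0.2983 = 65.09 pbw
  Source B: 34.28 × 0.01500 = 0.5142 pbw
  Stock C: 40.22 × 0.004000 = 0.1609 pbw
  Component D: 20.00 × 0 = 0 pbw
  Material E: 652.5 × 0.002000 = 1.305 pbw
  Material F: 372.5 × 0.5618 = 209.3 pbw
Total LOI = 276.3 pbw
Glass = batch − LOI = 1338 − 276.3 = 1061 pbw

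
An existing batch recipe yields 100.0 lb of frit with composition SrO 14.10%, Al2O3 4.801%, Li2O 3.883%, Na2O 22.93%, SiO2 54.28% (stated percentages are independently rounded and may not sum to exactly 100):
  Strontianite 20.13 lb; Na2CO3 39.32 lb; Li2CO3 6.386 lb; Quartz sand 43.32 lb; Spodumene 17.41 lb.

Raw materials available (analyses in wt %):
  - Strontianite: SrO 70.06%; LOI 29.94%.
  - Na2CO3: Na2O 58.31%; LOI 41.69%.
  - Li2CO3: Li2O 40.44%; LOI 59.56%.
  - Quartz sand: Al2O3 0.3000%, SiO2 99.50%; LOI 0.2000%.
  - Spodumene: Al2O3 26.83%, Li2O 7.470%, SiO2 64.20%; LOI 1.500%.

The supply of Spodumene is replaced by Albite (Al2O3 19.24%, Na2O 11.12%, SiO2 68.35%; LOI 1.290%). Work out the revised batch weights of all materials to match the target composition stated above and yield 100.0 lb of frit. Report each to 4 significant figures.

All arithmetic keeps full float precision in every operation. Intermediates are printed, rounded to 4 significant figures, as written. Each reported number carries a single rounding — the derived quantities (the totals, yield, net glass mass, the five compositions, LOI) are recomputed from the batch weights per 100.0 lb of glass at full precision, as written in question or answer.
Target oxide masses per 100.0 lb frit:
  SrO: 14.10% × 100.0 = 14.10 lb
  Al2O3: 4.801% × 100.0 = 4.801 lb
  Li2O: 3.883% × 100.0 = 3.883 lb
  Na2O: 22.93% × 100.0 = 22.93 lb
  SiO2: 54.28% × 100.0 = 54.28 lb
Sums-versus-targets review given the weights on record, under the basis named above (sum by sum, the targets are met given rounding of the digits):
  SrO: 20.13·0.7006 = 14.10 lb (target 14.10 lb)
  Al2O3: 37.82·0.003000 + 24.36·0.1924 = 4.800 lb (target 4.801 lb)
  Li2O: 9.602·0.4044 = 3.883 lb (target 3.883 lb)
  Na2O: 34.68·0.5831 + 24.36·0.1112 = 22.93 lb (target 22.93 lb)
  SiO2: 37.82·0.9950 + 24.36·0.6835 = 54.28 lb (target 54.28 lb)
Glass-mass bookkeeping: the batch minus its LOI: 100.0 lb (targets for the oxides total 99.99 lb; against the stated basis, 100.0 lb — deltas are rounding alone).
Batch grand total — Σ batch = 126.6 lb; ignition loss, Σ(batch × LOI) = 26.59 lb; as yield: glass ÷ batch → 78.99%.

Revised batch per 100.0 lb frit:
  Strontianite: 20.13 lb
  Na2CO3: 34.68 lb
  Li2CO3: 9.602 lb
  Quartz sand: 37.82 lb
  Albite: 24.36 lb
Total batch = 126.6 lb; LOI loss = 26.59 lb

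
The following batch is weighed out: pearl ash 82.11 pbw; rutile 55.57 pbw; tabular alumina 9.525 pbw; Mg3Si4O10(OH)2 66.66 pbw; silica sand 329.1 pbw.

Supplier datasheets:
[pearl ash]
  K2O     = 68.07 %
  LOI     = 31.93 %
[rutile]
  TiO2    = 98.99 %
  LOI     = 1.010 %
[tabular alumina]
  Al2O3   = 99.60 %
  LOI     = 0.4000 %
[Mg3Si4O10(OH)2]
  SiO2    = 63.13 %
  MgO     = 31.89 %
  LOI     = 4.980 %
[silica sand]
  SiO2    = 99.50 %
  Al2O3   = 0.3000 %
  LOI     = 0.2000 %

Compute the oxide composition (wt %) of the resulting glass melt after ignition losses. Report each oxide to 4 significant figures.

Mid-chain values are printed, rounded to 4 significant digits, when written out; the working math keeps full float precision through every step — every reported figure is rounded once only — all derived quantities are re-derived at exact precision (ignition loss, glass mass, the totals, the five compositions, yield) from the weighed amounts per 512.2 pbw of glass as they appear in the problem or the answer.
Per-oxide mass from batch:
  SiO2: 66.66·0.6313 + 329.1·0.9950 = 369.5 pbw
  Al2O3: 9.525·0.9960 + 329.1·0.003000 = 10.47 pbw
  TiO2: 55.57·0.9899 = 55.01 pbw
  K2O: 82.11·0.6807 = 55.89 pbw
  MgO: 66.66·0.3189 = 21.26 pbw
LOI: 82.11·0.3193 + 55.57·0.01010 + 9.525·0.004000 + 66.66·0.04980 + 329.1·0.002000 = 30.79 pbw
Net of LOI, the glass mass = 543.0 − 30.79 = 512.2 pbw (the oxide masses sum to this)
each wt % is 100 × oxide ÷ glass

Glass mass = 512.2 pbw (batch 543.0 − LOI 30.79).
Composition: SiO2 72.15%, Al2O3 2.045%, TiO2 10.74%, K2O 10.91%, MgO 4.151%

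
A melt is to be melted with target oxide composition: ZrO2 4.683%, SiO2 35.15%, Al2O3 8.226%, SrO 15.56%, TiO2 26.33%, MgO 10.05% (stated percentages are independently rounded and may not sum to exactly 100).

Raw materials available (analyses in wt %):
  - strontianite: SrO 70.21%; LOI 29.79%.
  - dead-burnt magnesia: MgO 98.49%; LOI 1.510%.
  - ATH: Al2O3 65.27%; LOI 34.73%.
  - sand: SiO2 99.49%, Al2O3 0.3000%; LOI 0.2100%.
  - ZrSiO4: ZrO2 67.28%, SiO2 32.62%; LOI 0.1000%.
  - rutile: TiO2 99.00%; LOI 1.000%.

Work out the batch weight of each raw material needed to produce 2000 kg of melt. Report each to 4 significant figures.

Every computation carries full precision throughout. In-progress results are printed (rounded to four significant digits) at each printed step; every reported result is rounded just once; all derived quantities are rebuilt at full precision (six oxide percentages, glass mass, the totals, LOI, yield) starting from the weights for 2000 kg of glass, as written in either problem or answer.
Oxide mass targets, per 2000 kg melt:
  ZrO2: 4.683% × 2000 = 93.66 kg
  SiO2: 35.15% × 2000 = 703.0 kg
  Al2O3: 8.226% × 2000 = 164.5 kg
  SrO: 15.56% × 2000 = 311.2 kg
  TiO2: 26.33% × 2000 = 526.6 kg
  MgO: 10.05% × 2000 = 201.0 kg
Balance tally, oxide-wise, from the weights as reported, against the basis in use (sum by sum, the targets are met net of answer rounding effects):
  ZrO2: 139.2·0.6728 = 93.65 kg (target 93.66 kg)
  SiO2: 661.0·0.9949 + 139.2·0.3262 = 703.0 kg (target 703.0 kg)
  Al2O3: 249.0·0.6527 + 661.0·0.003000 = 164.5 kg (target 164.5 kg)
  SrO: 443.2·0.7021 = 311.2 kg (target 311.2 kg)
  TiO2: 531.9·0.9900 = 526.6 kg (target 526.6 kg)
  MgO: 204.1·0.9849 = 201.0 kg (target 201.0 kg)
Glass-mass sanity pass: batch total minus LOI = 2000 kg (the Σ of target masses is 2000 kg; against the stated basis, 2000 kg — a pure rounding effect).
Summing the batch: Σ batch = 2228 kg; LOI removed, Σ of batch·LOI: 228.4 kg; glass ÷ batch gives a yield of 89.75%.

Batch per 2000 kg melt:
  strontianite: 443.2 kg
  dead-burnt magnesia: 204.1 kg
  ATH: 249.0 kg
  sand: 661.0 kg
  ZrSiO4: 139.2 kg
  rutile: 531.9 kg
Total batch = 2228 kg; LOI loss = 228.4 kg; yield = 89.75%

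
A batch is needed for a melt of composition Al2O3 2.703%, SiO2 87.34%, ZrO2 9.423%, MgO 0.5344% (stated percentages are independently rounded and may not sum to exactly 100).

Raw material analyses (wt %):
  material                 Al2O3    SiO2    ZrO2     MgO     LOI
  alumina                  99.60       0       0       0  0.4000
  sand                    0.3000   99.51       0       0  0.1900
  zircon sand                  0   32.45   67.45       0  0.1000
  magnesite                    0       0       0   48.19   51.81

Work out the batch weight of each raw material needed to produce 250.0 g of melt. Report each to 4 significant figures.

Batch per 250.0 g melt:
  alumina: 6.158 g
  sand: 208.0 g
  zircon sand: 34.93 g
  magnesite: 2.772 g
Total batch = 251.9 g; LOI loss = 1.891 g; yield = 99.25%

The intermediate values are shown rounded off to 4 significant figures within the worked lines; each numeric step runs at exact precision all the way through — exactly one rounding goes into every reported number — the derived quantities (net glass mass, the totals, the four compositions, ignition loss, yield) are re-derived using the weight values on 250.0 g of glass in full float precision as set out in question or answer.
Oxide mass targets, per 250.0 g melt:
  Al2O3: 2.703% × 250.0 = 6.758 g
  SiO2: 87.34% × 250.0 = 218.4 g
  ZrO2: 9.423% × 250.0 = 23.56 g
  MgO: 0.5344% × 250.0 = 1.336 g
Verifying the oxide balance from the weights as reported, at the basis given (sums match the target masses exact up to rounding of places):
  Al2O3: 6.158·0.9960 + 208.0·0.003000 = 6.757 g (target 6.758 g)
  SiO2: 208.0·0.9951 + 34.93·0.3245 = 218.3 g (target 218.4 g)
  ZrO2: 34.93·0.6745 = 23.56 g (target 23.56 g)
  MgO: 2.772·0.4819 = 1.336 g (target 1.336 g)
Glass-mass closure: total charge less LOI = 250.0 g (summing oxide targets gives 250.0 g; against the stated basis, 250.0 g — deltas are rounding alone).
Batch grand total — Σ batch = 251.9 g; Σ batch·LOI gives LOI loss = 1.891 g; yield: glass divided by total = 99.25%.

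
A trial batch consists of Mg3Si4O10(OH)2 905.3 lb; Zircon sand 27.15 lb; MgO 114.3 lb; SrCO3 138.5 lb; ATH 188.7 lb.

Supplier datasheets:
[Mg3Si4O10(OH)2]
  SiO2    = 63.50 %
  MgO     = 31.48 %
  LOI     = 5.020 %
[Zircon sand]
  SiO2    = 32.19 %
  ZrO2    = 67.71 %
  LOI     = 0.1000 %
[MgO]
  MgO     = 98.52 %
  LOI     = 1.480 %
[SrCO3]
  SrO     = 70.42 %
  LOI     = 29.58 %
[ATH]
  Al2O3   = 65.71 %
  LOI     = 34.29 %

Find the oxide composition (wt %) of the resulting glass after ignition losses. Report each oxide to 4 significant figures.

Values along the way are printed with 4-significant-digit rounding in the working — all internal work carries full float precision end to end; every reported result takes just one rounding; all derived quantities are rebuilt starting from the weights per 1221 lb of glass in full precision (the totals, the five compositions, glass mass, ignition loss, yield), as they appear in the problem or the answer.
Oxide masses out of the charge:
  SiO2: 905.3·0.6350 + 27.15·0.3219 = 583.6 lb
  ZrO2: 27.15·0.6771 = 18.38 lb
  Al2O3: 188.7·0.6571 = 124.0 lb
  SrO: 138.5·0.7042 = 97.53 lb
  MgO: 905.3·0.3148 + 114.3·0.9852 = 397.6 lb
LOI: 905.3·0.05020 + 27.15·0.001000 + 114.3·0.01480 + 138.5·0.2958 + 188.7·0.3429 = 152.8 lb
Resulting glass, batch − LOI: 1374 − 152.8 = 1221 lb (matching Σ of the oxides)
wt % = oxide mass / glass mass × 100

Glass mass = 1221 lb (batch 1374 − LOI 152.8).
Composition: SiO2 47.79%, ZrO2 1.505%, Al2O3 10.15%, SrO 7.987%, MgO 32.56%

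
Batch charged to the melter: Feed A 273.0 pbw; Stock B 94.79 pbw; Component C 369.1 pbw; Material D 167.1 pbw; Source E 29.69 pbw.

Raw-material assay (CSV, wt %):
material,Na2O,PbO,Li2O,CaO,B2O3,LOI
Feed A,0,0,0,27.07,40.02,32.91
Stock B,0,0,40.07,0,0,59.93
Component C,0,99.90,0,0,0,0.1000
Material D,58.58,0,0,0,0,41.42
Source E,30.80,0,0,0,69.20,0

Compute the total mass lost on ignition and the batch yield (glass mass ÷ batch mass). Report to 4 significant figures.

LOI loss = 216.2 pbw; glass = 717.4 pbw; yield = 76.84%

Full precision is held throughout. In-progress results are printed (rounded to four significant figures) at each printed step. Every reported figure takes a single rounding — the derived quantities are computed using the weight values at 717.4 pbw of glass in full precision (yield, totals, the five compositions, ignition loss, net glass mass) as set out in problem or answer.
Each material's LOI contribution:
  Feed A: 273.0 × 0.3291 = 89.84 pbw
  Stock B: 94.79 × 0.5993 = 56.81 pbw
  Component C: 369.1 × 0.001000 = 0.3691 pbw
  Material D: 167.1 × 0.4142 = 69.21 pbw
  Source E: 29.69 × 0 = 0 pbw
Total LOI = 216.2 pbw
Glass = batch − LOI = 933.7 − 216.2 = 717.4 pbw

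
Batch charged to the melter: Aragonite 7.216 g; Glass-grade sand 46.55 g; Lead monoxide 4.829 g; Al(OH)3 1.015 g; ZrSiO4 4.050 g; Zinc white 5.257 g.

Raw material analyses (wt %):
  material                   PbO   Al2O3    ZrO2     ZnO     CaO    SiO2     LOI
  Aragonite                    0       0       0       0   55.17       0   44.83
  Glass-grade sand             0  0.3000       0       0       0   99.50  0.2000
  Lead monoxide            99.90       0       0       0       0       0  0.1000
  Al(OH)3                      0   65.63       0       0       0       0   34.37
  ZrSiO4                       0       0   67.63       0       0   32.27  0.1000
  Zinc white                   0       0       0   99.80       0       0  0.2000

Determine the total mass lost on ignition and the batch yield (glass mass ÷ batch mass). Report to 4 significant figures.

The whole derivation keeps exact precision at every stage — mid-chain values are printed rounded off to 4 significant figures at each printed step; a single rounding yields every reported value; all derived quantities, including six oxide percentages, net glass mass, totals, yield, ignition loss, are computed starting from the weights for 65.22 g of glass in full float precision as they appear in the problem or the answer.
Ignition loss by material:
  Aragonite: 7.216 × 0.4483 = 3.235 g
  Glass-grade sand: 46.55 × 0.002000 = 0.09310 g
  Lead monoxide: 4.829 × 0.001000 = 0.004829 g
  Al(OH)3: 1.015 × 0.3437 = 0.3489 g
  ZrSiO4: 4.050 × 0.001000 = 0.004050 g
  Zinc white: 5.257 × 0.002000 = 0.01051 g
Total LOI = 3.696 g
Glass = batch − LOI = 68.92 − 3.696 = 65.22 g

LOI loss = 3.696 g; glass = 65.22 g; yield = 94.64%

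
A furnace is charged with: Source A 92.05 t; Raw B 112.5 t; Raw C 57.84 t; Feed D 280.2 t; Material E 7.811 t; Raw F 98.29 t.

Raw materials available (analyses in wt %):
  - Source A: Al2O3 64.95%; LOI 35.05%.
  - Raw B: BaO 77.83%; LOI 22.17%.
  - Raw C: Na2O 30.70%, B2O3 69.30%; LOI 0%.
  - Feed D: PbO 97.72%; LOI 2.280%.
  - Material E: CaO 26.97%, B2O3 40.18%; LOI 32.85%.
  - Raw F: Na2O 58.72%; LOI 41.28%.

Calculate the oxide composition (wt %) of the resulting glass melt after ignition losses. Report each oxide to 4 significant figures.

Glass mass = 542.0 t (batch 648.7 − LOI 106.7).
Composition: CaO 0.3887%, PbO 50.52%, Al2O3 11.03%, Na2O 13.93%, B2O3 7.975%, BaO 16.16%

Mid-chain values are shown, rounded to four significant digits, within the worked lines — full float precision is held through every step; every reported value is rounded once only; the derived quantities, including the yield, totals, net glass mass, LOI, six oxide percentages, are carried from the batch weights for 542.0 t of glass in full precision, exactly as shown in the question or the answer.
Oxide masses out of the charge:
  CaO: 7.811·0.2697 = 2.107 t
  PbO: 280.2·0.9772 = 273.8 t
  Al2O3: 92.05·0.6495 = 59.79 t
  Na2O: 57.84·0.3070 + 98.29·0.5872 = 75.47 t
  B2O3: 57.84·0.6930 + 7.811·0.4018 = 43.22 t
  BaO: 112.5·0.7783 = 87.56 t
LOI: 92.05·0.3505 + 112.5·0.2217 + 280.2·0.02280 + 7.811·0.3285 + 98.29·0.4128 = 106.7 t
Resulting glass, batch − LOI: 648.7 − 106.7 = 542.0 t (the oxide masses sum to this)
each oxide over glass, ×100, is wt %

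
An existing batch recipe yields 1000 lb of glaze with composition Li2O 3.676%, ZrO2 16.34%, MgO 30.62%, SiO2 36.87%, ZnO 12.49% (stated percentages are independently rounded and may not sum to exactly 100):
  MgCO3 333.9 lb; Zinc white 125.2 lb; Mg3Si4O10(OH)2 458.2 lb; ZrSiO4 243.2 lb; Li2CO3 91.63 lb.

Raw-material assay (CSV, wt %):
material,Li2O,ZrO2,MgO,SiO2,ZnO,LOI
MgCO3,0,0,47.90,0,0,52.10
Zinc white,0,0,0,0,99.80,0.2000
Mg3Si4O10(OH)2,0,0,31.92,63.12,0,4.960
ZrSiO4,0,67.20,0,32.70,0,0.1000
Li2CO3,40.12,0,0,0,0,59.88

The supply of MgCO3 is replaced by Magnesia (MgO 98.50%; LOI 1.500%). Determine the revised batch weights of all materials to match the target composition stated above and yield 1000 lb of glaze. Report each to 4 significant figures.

The working math holds full float precision from first step to last. Working values are printed rounded to 4 significant figures across the worked steps. Every reported result includes exactly one rounding. The derived quantities are carried in full precision (net glass mass, ignition loss, five oxide percentages, yield, totals) using the weight values on 1000 lb of glass, as given in either problem or answer.
Per-oxide target masses for 1000 lb glaze:
  Li2O: 3.676% × 1000 = 36.76 lb
  ZrO2: 16.34% × 1000 = 163.4 lb
  MgO: 30.62% × 1000 = 306.2 lb
  SiO2: 36.87% × 1000 = 368.7 lb
  ZnO: 12.49% × 1000 = 124.9 lb
Oxide-by-oxide audit using the reported weights, relative to the basis at hand (each sum matches its target mass modulo rounding of the values):
  Li2O: 91.63·0.4012 = 36.76 lb (target 36.76 lb)
  ZrO2: 243.2·0.6720 = 163.4 lb (target 163.4 lb)
  MgO: 162.4·0.9850 + 458.2·0.3192 = 306.2 lb (target 306.2 lb)
  SiO2: 458.2·0.6312 + 243.2·0.3270 = 368.7 lb (target 368.7 lb)
  ZnO: 125.2·0.9980 = 124.9 lb (target 124.9 lb)
Glass mass check: net batch after ignition = 1000 lb (per-oxide target masses sum to 1000 lb; the stated basis being 1000 lb — gaps are rounding artifacts).
Adding the batch up: Σ batch = 1081 lb; ignition loss, Σ(batch × LOI) = 80.52 lb; the yield ratio, glass ÷ batch: 92.55%.

Revised batch per 1000 lb glaze:
  Magnesia: 162.4 lb
  Zinc white: 125.2 lb
  Mg3Si4O10(OH)2: 458.2 lb
  ZrSiO4: 243.2 lb
  Li2CO3: 91.63 lb
Total batch = 1081 lb; LOI loss = 80.52 lb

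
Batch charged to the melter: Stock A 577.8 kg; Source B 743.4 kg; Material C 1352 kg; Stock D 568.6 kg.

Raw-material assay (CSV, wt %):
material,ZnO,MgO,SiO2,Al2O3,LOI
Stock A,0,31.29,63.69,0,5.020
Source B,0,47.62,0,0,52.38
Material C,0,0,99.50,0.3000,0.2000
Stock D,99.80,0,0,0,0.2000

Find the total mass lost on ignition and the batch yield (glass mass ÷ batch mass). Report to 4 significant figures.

LOI loss = 422.2 kg; glass = 2820 kg; yield = 86.98%

Intermediates appear, rounded to 4 significant figures, as written; the whole derivation carries full precision through every step; a single rounding produces every reported number — all derived quantities (the yield, glass mass, ignition loss, the totals, the four compositions) are computed starting from the weights at 2820 kg of glass at full precision as set out in either problem or answer.
Ignition loss by material:
  Stock A: 577.8 × 0.05020 = 29.01 kg
  Source B: 743.4 × 0.5238 = 389.4 kg
  Material C: 1352 × 0.002000 = 2.704 kg
  Stock D: 568.6 × 0.002000 = 1.137 kg
Total LOI = 422.2 kg
Glass = batch − LOI = 3242 − 422.2 = 2820 kg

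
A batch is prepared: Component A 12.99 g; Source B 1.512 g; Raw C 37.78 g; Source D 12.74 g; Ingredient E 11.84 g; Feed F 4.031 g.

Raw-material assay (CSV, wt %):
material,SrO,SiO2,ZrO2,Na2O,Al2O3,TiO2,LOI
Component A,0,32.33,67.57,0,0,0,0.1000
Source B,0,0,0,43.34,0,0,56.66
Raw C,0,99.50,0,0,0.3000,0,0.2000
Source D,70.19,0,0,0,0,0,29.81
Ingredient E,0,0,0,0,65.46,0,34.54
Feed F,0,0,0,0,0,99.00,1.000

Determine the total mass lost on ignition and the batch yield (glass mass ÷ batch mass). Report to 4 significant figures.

All arithmetic maintains full float precision through the solve — in-progress results are printed rounded to 4 significant digits within the worked lines. Each reported result includes exactly one rounding. All derived quantities are carried at full float precision (the six compositions, yield, the totals, LOI, glass mass) starting from the weights at 72.02 g of glass exactly as shown in question or answer.
Material-by-material LOI:
  Component A: 12.99 × 0.001000 = 0.01299 g
  Source B: 1.512 × 0.5666 = 0.8567 g
  Raw C: 37.78 × 0.002000 = 0.07556 g
  Source D: 12.74 × 0.2981 = 3.798 g
  Ingredient E: 11.84 × 0.3454 = 4.090 g
  Feed F: 4.031 × 0.01000 = 0.04031 g
Total LOI = 8.873 g
Glass = batch − LOI = 80.89 − 8.873 = 72.02 g

LOI loss = 8.873 g; glass = 72.02 g; yield = 89.03%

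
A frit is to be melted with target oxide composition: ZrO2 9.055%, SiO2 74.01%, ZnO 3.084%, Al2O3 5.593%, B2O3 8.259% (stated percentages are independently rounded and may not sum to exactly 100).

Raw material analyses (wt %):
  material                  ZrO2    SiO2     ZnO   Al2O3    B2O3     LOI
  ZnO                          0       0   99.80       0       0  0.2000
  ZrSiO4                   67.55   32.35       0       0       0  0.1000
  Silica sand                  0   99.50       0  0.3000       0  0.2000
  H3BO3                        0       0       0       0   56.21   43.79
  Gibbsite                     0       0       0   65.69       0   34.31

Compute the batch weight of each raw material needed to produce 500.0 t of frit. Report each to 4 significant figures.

Values along the way are printed, with 4-significant-figure rounding, at each printed step; all arithmetic keeps full precision all the way through. Each reported number takes just one rounding — derived quantities are computed in full precision (ignition loss, the totals, yield, net glass mass, five oxide percentages) starting from the weights per 500.0 t of glass as given in the problem or answer text.
Target masses of each oxide per 500.0 t frit:
  ZrO2: 9.055% × 500.0 = 45.28 t
  SiO2: 74.01% × 500.0 = 370.0 t
  ZnO: 3.084% × 500.0 = 15.42 t
  Al2O3: 5.593% × 500.0 = 27.96 t
  B2O3: 8.259% × 500.0 = 41.30 t
Balance tally, oxide-wise, applying the batch weights above, versus the basis set out (sum by sum, the targets are met inside rounding margins):
  ZrO2: 67.02·0.6755 = 45.27 t (target 45.28 t)
  SiO2: 67.02·0.3235 + 350.1·0.9950 = 370.0 t (target 370.0 t)
  ZnO: 15.45·0.9980 = 15.42 t (target 15.42 t)
  Al2O3: 350.1·0.003000 + 40.97·0.6569 = 27.96 t (target 27.96 t)
  B2O3: 73.47·0.5621 = 41.30 t (target 41.30 t)
The glass-mass cross-check: the batch minus its LOI: 500.0 t (summing oxide targets gives 500.0 t; against the stated basis, 500.0 t — rounding explains the deltas).
Total batch = Σ batch = 547.0 t; LOI loss = Σ batch·LOI = 47.03 t; as yield: glass ÷ batch → 91.40%.

Batch per 500.0 t frit:
  ZnO: 15.45 t
  ZrSiO4: 67.02 t
  Silica sand: 350.1 t
  H3BO3: 73.47 t
  Gibbsite: 40.97 t
Total batch = 547.0 t; LOI loss = 47.03 t; yield = 91.40%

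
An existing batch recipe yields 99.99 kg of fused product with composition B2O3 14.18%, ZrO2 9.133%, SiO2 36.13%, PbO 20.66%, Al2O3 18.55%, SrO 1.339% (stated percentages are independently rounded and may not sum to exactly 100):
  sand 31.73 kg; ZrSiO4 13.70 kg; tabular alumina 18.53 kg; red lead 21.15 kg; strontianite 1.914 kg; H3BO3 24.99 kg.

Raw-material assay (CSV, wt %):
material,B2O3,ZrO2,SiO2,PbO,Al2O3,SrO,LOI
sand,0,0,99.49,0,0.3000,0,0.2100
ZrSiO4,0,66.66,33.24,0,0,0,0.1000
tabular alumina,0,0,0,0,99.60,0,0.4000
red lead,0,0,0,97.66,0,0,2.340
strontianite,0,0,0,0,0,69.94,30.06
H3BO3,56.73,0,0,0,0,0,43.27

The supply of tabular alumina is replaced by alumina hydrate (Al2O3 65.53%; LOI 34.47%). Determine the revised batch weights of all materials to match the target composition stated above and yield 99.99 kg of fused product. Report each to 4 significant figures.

The intermediate values appear with 4-significant-figure rounding alongside each step; the working math maintains exact precision from first step to last — exactly one rounding is applied to every reported figure; the derived quantities (net glass mass, yield, the six compositions, the totals, LOI) are carried using the weight values at 99.99 kg of glass in full precision, as given in the question or the answer.
The oxide mass targets at 99.99 kg fused product:
  B2O3: 14.18% × 99.99 = 14.18 kg
  ZrO2: 9.133% × 99.99 = 9.132 kg
  SiO2: 36.13% × 99.99 = 36.13 kg
  PbO: 20.66% × 99.99 = 20.66 kg
  Al2O3: 18.55% × 99.99 = 18.55 kg
  SrO: 1.339% × 99.99 = 1.339 kg
Mass-balance tally per oxide applying the batch weights above, at the basis given (every target is met by its sum exact up to rounding of places):
  B2O3: 24.99·0.5673 = 14.18 kg (target 14.18 kg)
  ZrO2: 13.70·0.6666 = 9.132 kg (target 9.132 kg)
  SiO2: 31.73·0.9949 + 13.70·0.3324 = 36.12 kg (target 36.13 kg)
  PbO: 21.15·0.9766 = 20.66 kg (target 20.66 kg)
  Al2O3: 31.73·0.003000 + 28.16·0.6553 = 18.55 kg (target 18.55 kg)
  SrO: 1.914·0.6994 = 1.339 kg (target 1.339 kg)
Glass-mass closure: total charge less LOI = 99.97 kg (the Σ of target masses is 99.98 kg; against the stated basis, 99.99 kg — gaps are rounding artifacts).
Summing the batch: Σ batch = 121.6 kg; LOI loss = Σ batch·LOI = 21.67 kg; yield, glass over the total, = 82.19%.

Revised batch per 99.99 kg fused product:
  sand: 31.73 kg
  ZrSiO4: 13.70 kg
  alumina hydrate: 28.16 kg
  red lead: 21.15 kg
  strontianite: 1.914 kg
  H3BO3: 24.99 kg
Total batch = 121.6 kg; LOI loss = 21.67 kg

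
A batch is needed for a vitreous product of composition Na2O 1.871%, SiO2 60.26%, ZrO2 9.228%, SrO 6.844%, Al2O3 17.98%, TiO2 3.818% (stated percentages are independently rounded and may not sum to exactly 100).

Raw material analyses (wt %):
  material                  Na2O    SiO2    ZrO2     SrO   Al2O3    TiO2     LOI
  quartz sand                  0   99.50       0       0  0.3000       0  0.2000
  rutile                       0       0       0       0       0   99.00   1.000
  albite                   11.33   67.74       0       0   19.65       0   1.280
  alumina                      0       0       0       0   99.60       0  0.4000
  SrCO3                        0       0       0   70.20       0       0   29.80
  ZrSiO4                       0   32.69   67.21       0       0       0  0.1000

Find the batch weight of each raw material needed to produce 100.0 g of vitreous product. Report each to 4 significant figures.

Batch per 100.0 g vitreous product:
  quartz sand: 44.81 g
  rutile: 3.857 g
  albite: 16.51 g
  alumina: 14.66 g
  SrCO3: 9.749 g
  ZrSiO4: 13.73 g
Total batch = 103.3 g; LOI loss = 3.317 g; yield = 96.79%

Mid-chain values appear (rounded to four significant digits) across the worked steps; the working math keeps full float precision at all times — each reported figure includes exactly one rounding; the derived quantities (six oxide percentages, net glass mass, yield, LOI, totals) are re-derived at full float precision from the batch weights for 100.0 g of glass as they appear in question or answer.
Target oxide masses per 100.0 g vitreous product:
  Na2O: 1.871% × 100.0 = 1.871 g
  SiO2: 60.26% × 100.0 = 60.26 g
  ZrO2: 9.228% × 100.0 = 9.228 g
  SrO: 6.844% × 100.0 = 6.844 g
  Al2O3: 17.98% × 100.0 = 17.98 g
  TiO2: 3.818% × 100.0 = 3.818 g
Per-oxide balance check per the reported batch figures, per the basis as stated (sums match the target masses once rounding is allowed for):
  Na2O: 16.51·0.1133 = 1.871 g (target 1.871 g)
  SiO2: 44.81·0.9950 + 16.51·0.6774 + 13.73·0.3269 = 60.26 g (target 60.26 g)
  ZrO2: 13.73·0.6721 = 9.228 g (target 9.228 g)
  SrO: 9.749·0.7020 = 6.844 g (target 6.844 g)
  Al2O3: 44.81·0.003000 + 16.51·0.1965 + 14.66·0.9960 = 17.98 g (target 17.98 g)
  TiO2: 3.857·0.9900 = 3.818 g (target 3.818 g)
Glass-mass bookkeeping: total batch − LOI = 100.0 g (targets for the oxides total 100.0 g; stated basis 100.0 g — rounding explains the deltas).
Whole-batch sum: Σ batch = 103.3 g; LOI removed, Σ of batch·LOI: 3.317 g; yield, glass over the total, = 96.79%.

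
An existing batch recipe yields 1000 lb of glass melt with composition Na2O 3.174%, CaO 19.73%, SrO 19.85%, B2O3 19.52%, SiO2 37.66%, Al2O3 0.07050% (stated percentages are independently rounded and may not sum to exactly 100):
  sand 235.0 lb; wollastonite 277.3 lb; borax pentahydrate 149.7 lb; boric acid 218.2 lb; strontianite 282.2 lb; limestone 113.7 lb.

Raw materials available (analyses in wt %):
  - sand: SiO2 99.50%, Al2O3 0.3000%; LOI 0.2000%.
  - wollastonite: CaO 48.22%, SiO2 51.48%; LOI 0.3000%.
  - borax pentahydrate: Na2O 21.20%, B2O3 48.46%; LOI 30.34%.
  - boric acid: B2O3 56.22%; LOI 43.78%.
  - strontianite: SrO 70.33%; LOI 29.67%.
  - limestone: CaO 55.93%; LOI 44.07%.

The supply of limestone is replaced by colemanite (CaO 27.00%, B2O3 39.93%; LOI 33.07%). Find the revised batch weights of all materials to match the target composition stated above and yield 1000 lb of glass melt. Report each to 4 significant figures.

Revised batch per 1000 lb glass melt:
  sand: 235.0 lb
  wollastonite: 277.3 lb
  borax pentahydrate: 149.7 lb
  boric acid: 50.94 lb
  strontianite: 282.2 lb
  colemanite: 235.4 lb
Total batch = 1231 lb; LOI loss = 230.6 lb

In-progress results are printed rounded off to 4 significant digits at each printed step; the working math keeps full precision from first step to last — exactly one rounding goes into each reported figure. All derived quantities, which include LOI, the totals, the yield, the six compositions, net glass mass, are computed in full precision, as given in the problem or answer text, using the weight values on 1000 lb of glass.
Target oxide masses per 1000 lb glass melt:
  Na2O: 3.174% × 1000 = 31.74 lb
  CaO: 19.73% × 1000 = 197.3 lb
  SrO: 19.85% × 1000 = 198.5 lb
  B2O3: 19.52% × 1000 = 195.2 lb
  SiO2: 37.66% × 1000 = 376.6 lb
  Al2O3: 0.07050% × 1000 = 0.7050 lb
Checking each oxide sum working from each reported weight, relative to the basis at hand (summed amounts equal target values given rounding of the digits):
  Na2O: 149.7·0.2120 = 31.74 lb (target 31.74 lb)
  CaO: 277.3·0.4822 + 235.4·0.2700 = 197.3 lb (target 197.3 lb)
  SrO: 282.2·0.7033 = 198.5 lb (target 198.5 lb)
  B2O3: 149.7·0.4846 + 50.94·0.5622 + 235.4·0.3993 = 195.2 lb (target 195.2 lb)
  SiO2: 235.0·0.9950 + 277.3·0.5148 = 376.6 lb (target 376.6 lb)
  Al2O3: 235.0·0.003000 = 0.7050 lb (target 0.7050 lb)
Glass-mass bookkeeping: total charge less LOI = 999.9 lb (oxide target masses add up to 1000 lb; basis as stated: 1000 lb — a pure rounding effect).
Batch grand total — Σ batch = 1231 lb; loss to ignition Σ batch·LOI = 230.6 lb; yield, glass over the total, = 81.26%.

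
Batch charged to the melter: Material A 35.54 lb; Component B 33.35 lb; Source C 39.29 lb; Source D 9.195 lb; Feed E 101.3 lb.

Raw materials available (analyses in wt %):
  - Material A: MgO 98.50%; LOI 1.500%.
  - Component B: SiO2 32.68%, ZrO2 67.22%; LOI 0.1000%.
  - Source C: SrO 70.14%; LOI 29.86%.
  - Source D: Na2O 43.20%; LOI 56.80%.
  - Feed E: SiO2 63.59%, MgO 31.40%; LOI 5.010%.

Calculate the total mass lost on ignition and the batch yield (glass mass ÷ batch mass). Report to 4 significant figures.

The whole derivation keeps full precision in every operation; intermediates are printed with 4-significant-figure rounding as written — a single rounding yields each reported figure — the derived quantities, including totals, glass mass, the yield, the five compositions, ignition loss, are carried from the batch weights at 196.1 lb of glass at full precision, as given in the problem or answer text.
LOI of each material in turn:
  Material A: 35.54 × 0.01500 = 0.5331 lb
  Component B: 33.35 × 0.001000 = 0.03335 lb
  Source C: 39.29 × 0.2986 = 11.73 lb
  Source D: 9.195 × 0.5680 = 5.223 lb
  Feed E: 101.3 × 0.05010 = 5.075 lb
Total LOI = 22.60 lb
Glass = batch − LOI = 218.7 − 22.60 = 196.1 lb

LOI loss = 22.60 lb; glass = 196.1 lb; yield = 89.67%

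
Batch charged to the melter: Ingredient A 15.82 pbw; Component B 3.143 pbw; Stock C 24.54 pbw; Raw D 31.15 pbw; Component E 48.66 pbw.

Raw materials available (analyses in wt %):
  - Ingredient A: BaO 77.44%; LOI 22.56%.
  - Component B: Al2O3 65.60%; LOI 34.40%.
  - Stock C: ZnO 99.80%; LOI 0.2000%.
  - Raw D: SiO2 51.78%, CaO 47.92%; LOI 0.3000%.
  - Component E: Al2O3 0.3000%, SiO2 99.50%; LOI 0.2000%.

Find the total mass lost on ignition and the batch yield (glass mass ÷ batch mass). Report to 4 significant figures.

Intermediates appear rounded to 4 significant figures as written. The working math holds full float precision through every step; a single rounding finalizes every reported number. All derived quantities (the five compositions, net glass mass, the totals, LOI, the yield) are recomputed from the weighed amounts on 118.4 pbw of glass at exact precision, exactly as shown in the problem or the answer.
Ignition loss by material:
  Ingredient A: 15.82 × 0.2256 = 3.569 pbw
  Component B: 3.143 × 0.3440 = 1.081 pbw
  Stock C: 24.54 × 0.002000 = 0.04908 pbw
  Raw D: 31.15 × 0.003000 = 0.09345 pbw
  Component E: 48.66 × 0.002000 = 0.09732 pbw
Total LOI = 4.890 pbw
Glass = batch − LOI = 123.3 − 4.890 = 118.4 pbw

LOI loss = 4.890 pbw; glass = 118.4 pbw; yield = 96.03%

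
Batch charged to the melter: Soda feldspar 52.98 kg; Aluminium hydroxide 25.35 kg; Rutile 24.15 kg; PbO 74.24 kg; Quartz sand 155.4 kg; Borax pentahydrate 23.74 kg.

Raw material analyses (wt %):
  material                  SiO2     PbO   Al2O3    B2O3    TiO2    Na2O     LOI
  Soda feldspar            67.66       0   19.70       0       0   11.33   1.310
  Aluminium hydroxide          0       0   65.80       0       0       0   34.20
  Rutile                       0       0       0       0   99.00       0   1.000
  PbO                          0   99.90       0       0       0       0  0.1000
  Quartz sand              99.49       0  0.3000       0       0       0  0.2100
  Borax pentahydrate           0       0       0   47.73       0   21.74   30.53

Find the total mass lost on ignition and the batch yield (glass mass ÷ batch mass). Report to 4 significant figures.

LOI loss = 17.25 kg; glass = 338.6 kg; yield = 95.15%

Values along the way are shown rounded off to 4 significant figures on the page. The working math keeps exact precision from first step to last. Every reported value receives exactly one rounding; derived quantities are recomputed from the weighed amounts for 338.6 kg of glass in exact precision (ignition loss, the totals, glass mass, the yield, six oxide percentages), as given in the problem or answer text.
Per-material ignition loss:
  Soda feldspar: 52.98 × 0.01310 = 0.6940 kg
  Aluminium hydroxide: 25.35 × 0.3420 = 8.670 kg
  Rutile: 24.15 × 0.01000 = 0.2415 kg
  PbO: 74.24 × 0.001000 = 0.07424 kg
  Quartz sand: 155.4 × 0.002100 = 0.3263 kg
  Borax pentahydrate: 23.74 × 0.3053 = 7.248 kg
Total LOI = 17.25 kg
Glass = batch − LOI = 355.9 − 17.25 = 338.6 kg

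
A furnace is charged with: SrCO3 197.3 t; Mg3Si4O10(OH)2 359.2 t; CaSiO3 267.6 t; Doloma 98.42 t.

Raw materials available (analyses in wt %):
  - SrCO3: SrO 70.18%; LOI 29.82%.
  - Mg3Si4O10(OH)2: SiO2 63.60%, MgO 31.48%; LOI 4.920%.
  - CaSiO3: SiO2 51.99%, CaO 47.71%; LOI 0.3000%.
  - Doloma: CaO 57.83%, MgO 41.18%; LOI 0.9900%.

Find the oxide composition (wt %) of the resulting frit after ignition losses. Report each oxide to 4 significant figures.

Glass mass = 844.2 t (batch 922.5 − LOI 78.28).
Composition: SiO2 43.54%, CaO 21.86%, MgO 18.19%, SrO 16.40%

The whole derivation keeps exact precision end to end. Values along the way are displayed rounded to four significant digits as written; each reported number is rounded exactly once; all derived quantities are carried using the weight values on 844.2 t of glass in full float precision (glass mass, ignition loss, the totals, yield, the four compositions), exactly as shown in question or answer.
Mass of each oxide from the mix:
  SiO2: 359.2·0.6360 + 267.6·0.5199 = 367.6 t
  CaO: 267.6·0.4771 + 98.42·0.5783 = 184.6 t
  MgO: 359.2·0.3148 + 98.42·0.4118 = 153.6 t
  SrO: 197.3·0.7018 = 138.5 t
LOI: 197.3·0.2982 + 359.2·0.04920 + 267.6·0.003000 + 98.42·0.009900 = 78.28 t
The glass mass, total less LOI, = 922.5 − 78.28 = 844.2 t (equal to the oxide-mass sum)
wt % = 100 × oxide mass / glass mass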